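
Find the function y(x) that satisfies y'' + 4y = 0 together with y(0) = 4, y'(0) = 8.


Characteristic roots of r² + 4 = 0 are ±2i, so y = C₁cos(2x) + C₂sin(2x).
Apply y(0) = 4: C₁ = 4. Differentiate and apply y'(0) = 8: 2·C₂ = 8, so C₂ = 4.
Particular solution: y = 4cos(2x) + 4sin(2x).


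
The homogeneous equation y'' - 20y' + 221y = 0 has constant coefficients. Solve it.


Characteristic equation: r² - 20r + 221 = 0.
Discriminant is negative; roots r = 10 ± 11i (complex conjugate pair).
General solution uses e^(α x)(C₁ cos(β x) + C₂ sin(β x)): y = e^(10x)(C₁cos(11x) + C₂sin(11x)).


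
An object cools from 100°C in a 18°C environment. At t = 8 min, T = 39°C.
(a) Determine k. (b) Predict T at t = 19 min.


Newton's law: T(t) = T_a + (T₀ - T_a)e^(-kt).
(a) Use T(8) = 39: (39 - 18)/(100 - 18) = e^(-k·8), so k = -ln(0.256)/8 ≈ 0.1703.
(b) Apply k to t = 19: T(19) = 18 + (82)e^(-3.235) ≈ 21.2°C.


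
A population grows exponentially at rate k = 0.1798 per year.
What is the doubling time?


Exponential growth: P(t) = P₀ e^(0.1798t). Set P(t)/P₀ = 2: e^(0.1798t) = 2.
Solve: t = ln(2)/0.1798 ≈ 3.86 years.


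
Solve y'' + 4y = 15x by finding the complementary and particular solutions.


Homogeneous: r² + 4 = 0 ⇒ r = ±2i, y_h = C₁cos(2x) + C₂sin(2x).
Polynomial forcing; try y_p = Ax + B. Then y_p'' + 4 y_p = 4(Ax + B) = 15x, so B = 0 and A = 15/4.
General solution: y = C₁cos(2x) + C₂sin(2x) + (15/4)x.


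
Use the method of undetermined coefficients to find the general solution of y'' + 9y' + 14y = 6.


Characteristic roots of r² + 9r + 14 = 0 are -2, -7.
y_h = C₁e^(-2x) + C₂e^(-7x).
Constant forcing; try y_p = A. Then 14A = 6 ⇒ A = 3/7.
General solution: y = C₁e^(-2x) + C₂e^(-7x) + 3/7.


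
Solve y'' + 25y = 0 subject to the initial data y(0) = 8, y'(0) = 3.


Characteristic roots of r² + 25 = 0 are ±5i, so y = C₁cos(5x) + C₂sin(5x).
Apply y(0) = 8: C₁ = 8. Differentiate and apply y'(0) = 3: 5·C₂ = 3, so C₂ = 3/5.
Particular solution: y = 8cos(5x) + (3/5)sin(5x).


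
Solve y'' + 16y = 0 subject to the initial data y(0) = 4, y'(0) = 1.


Characteristic roots of r² + 16 = 0 are ±4i, so y = C₁cos(4x) + C₂sin(4x).
Apply y(0) = 4: C₁ = 4. Differentiate and apply y'(0) = 1: 4·C₂ = 1, so C₂ = 1/4.
Particular solution: y = 4cos(4x) + (1/4)sin(4x).


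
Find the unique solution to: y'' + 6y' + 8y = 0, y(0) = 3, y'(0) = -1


Characteristic roots of r² + 6r + 8 = 0 are -2, -4.
General solution y = c₁ e^(-2x) + c₂ e^(-4x).
Apply y(0) = 3: c₁ + c₂ = 3. Apply y'(0) = -1: -2 c₁ - 4 c₂ = -1.
Solve: c₁ = 11/2, c₂ = -5/2.
Particular solution: y = (11/2)e^(-2x) - (5/2)e^(-4x).


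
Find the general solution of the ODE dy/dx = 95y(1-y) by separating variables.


Separate: dy/[y(1-y)] = 95 dx.
Partial fractions: 1/[y(1-y)] = 1/y + 1/(1-y).
Integrate: ln|y/(1-y)| = 95x + C₀.
Solve for y: y = 1/(1 + Ce^(-95x)).


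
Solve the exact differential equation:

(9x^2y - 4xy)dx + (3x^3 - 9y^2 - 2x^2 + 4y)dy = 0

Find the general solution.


Check exactness: ∂M/∂y = 9x^2 - 4x and ∂N/∂x = 9x^2 - 4x; equal, so the equation is exact.
Integrate M with respect to x (treating y as constant): ∫M dx = 3x^3y - 2x^2y + h(y).
Differentiate w.r.t. y and set equal to N: the x-dependent terms already match, leaving h'(y) = -9y^2 + 4y. Integrate: h(y) = -3y^3 + 2y^2.
So F(x,y) = 3x^3y - 3y^3 - 2x^2y + 2y^2.
General solution: 3x^3y - 3y^3 - 2x^2y + 2y^2 = C.


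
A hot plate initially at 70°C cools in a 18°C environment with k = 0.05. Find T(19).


Newton's law: dT/dt = -k(T - T_a) has solution T(t) = T_a + (T₀ - T_a)e^(-kt).
Plug in T_a = 18, T₀ = 70, k = 0.05, t = 19: T(19) = 18 + (52)e^(-0.95) ≈ 38.1°C.


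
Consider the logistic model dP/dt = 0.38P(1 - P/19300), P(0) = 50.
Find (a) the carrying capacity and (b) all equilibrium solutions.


Logistic ODE dP/dt = 0.38P(1 - P/19300) has equilibria where dP/dt = 0, i.e. P = 0 or P = 19300.
The coefficient (1 - P/K) = 0 when P = K, identifying K = 19300 as the carrying capacity.
(a) K = 19300; (b) equilibria P = 0 and P = 19300.


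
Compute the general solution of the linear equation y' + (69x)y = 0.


P(x) = 69x ⇒ μ = e^((69/2)x²).
Q(x) = 0 so μ y is constant: y = Ce^(-(69/2)x²).


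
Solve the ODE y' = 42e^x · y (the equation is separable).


Separate variables: dy/y = 42e^x dx.
Integrate: ln|y| = 42e^x + C₀.
Exponentiate: y = Ce^(42e^x).


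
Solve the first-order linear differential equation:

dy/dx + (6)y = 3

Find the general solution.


P(x) = 6, Q(x) = 3; integrating factor μ = e^(6x).
(μ y)' = 3e^(6x) ⇒ μ y = (1/2)e^(6x) + C.
Divide by μ: y = 1/2 + Ce^(-6x).


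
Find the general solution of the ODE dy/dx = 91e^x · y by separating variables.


Separate variables: dy/y = 91e^x dx.
Integrate: ln|y| = 91e^x + C₀.
Exponentiate: y = Ce^(91e^x).


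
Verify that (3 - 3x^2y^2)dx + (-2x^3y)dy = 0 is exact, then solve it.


Check exactness: ∂M/∂y = -6x^2y and ∂N/∂x = -6x^2y; equal, so the equation is exact.
Integrate M with respect to x (treating y as constant): ∫M dx = 3x - x^3y^2 + h(y).
Differentiate w.r.t. y and set equal to N: all terms match, so h'(y) = 0 and h is a constant absorbed into C.
General solution: 3x - x^3y^2 = C.


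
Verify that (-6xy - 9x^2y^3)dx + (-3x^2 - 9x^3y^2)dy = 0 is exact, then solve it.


Check exactness: ∂M/∂y = -6x - 27x^2y^2 and ∂N/∂x = -6x - 27x^2y^2; equal, so the equation is exact.
Integrate M with respect to x (treating y as constant): ∫M dx = -3x^2y - 3x^3y^3 + h(y).
Differentiate w.r.t. y and set equal to N: all terms match, so h'(y) = 0 and h is a constant absorbed into C.
General solution: -3x^2y - 3x^3y^3 = C.


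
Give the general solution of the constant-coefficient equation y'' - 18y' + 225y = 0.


Characteristic equation: r² - 18r + 225 = 0.
Discriminant is negative; roots r = 9 ± 12i (complex conjugate pair).
General solution uses e^(α x)(C₁ cos(β x) + C₂ sin(β x)): y = e^(9x)(C₁cos(12x) + C₂sin(12x)).


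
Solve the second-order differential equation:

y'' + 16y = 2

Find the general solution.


Homogeneous part: r² + 16 = 0 ⇒ r = ±4i, so y_h = C₁cos(4x) + C₂sin(4x).
Try constant y_p = A; plug in: 16A = 2 ⇒ A = 1/8.
General solution: y = C₁cos(4x) + C₂sin(4x) + 1/8.


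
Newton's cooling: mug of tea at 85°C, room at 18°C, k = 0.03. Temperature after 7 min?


Newton's law: dT/dt = -k(T - T_a) has solution T(t) = T_a + (T₀ - T_a)e^(-kt).
Plug in T_a = 18, T₀ = 85, k = 0.03, t = 7: T(7) = 18 + (67)e^(-0.21) ≈ 72.3°C.


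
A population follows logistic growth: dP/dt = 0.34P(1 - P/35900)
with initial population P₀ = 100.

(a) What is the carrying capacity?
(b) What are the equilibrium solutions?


Logistic ODE dP/dt = 0.34P(1 - P/35900) has equilibria where dP/dt = 0, i.e. P = 0 or P = 35900.
The coefficient (1 - P/K) = 0 when P = K, identifying K = 35900 as the carrying capacity.
(a) K = 35900; (b) equilibria P = 0 and P = 35900.


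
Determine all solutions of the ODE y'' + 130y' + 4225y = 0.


Characteristic equation: r² + 130r + 4225 = 0, i.e. (r + 65)² = 0.
Repeated root r = -65; include an x factor for the second linearly independent solution.
General solution: y = (C₁ + C₂x)e^(-65x).


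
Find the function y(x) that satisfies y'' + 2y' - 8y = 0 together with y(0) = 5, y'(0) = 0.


Characteristic roots of r² + 2r - 8 = 0 are -4, 2.
General solution y = c₁ e^(-4x) + c₂ e^(2x).
Apply y(0) = 5: c₁ + c₂ = 5. Apply y'(0) = 0: -4 c₁ + 2 c₂ = 0.
Solve: c₁ = 5/3, c₂ = 10/3.
Particular solution: y = (5/3)e^(-4x) + (10/3)e^(2x).


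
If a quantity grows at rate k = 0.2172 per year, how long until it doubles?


Exponential growth: P(t) = P₀ e^(0.2172t). Set P(t)/P₀ = 2: e^(0.2172t) = 2.
Solve: t = ln(2)/0.2172 ≈ 3.19 years.


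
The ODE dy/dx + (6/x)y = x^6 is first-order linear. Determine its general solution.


P(x) = 6/x ⇒ μ = x^6.
(x^6 y)' = x^12 ⇒ x^6 y = x^13/(13) + C.
Solve for y: y = (1/13)x^7 + C/x^6.


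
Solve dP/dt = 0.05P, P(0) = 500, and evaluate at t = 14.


The ODE dP/dt = 0.05P has solution P(t) = P(0)e^(0.05t).
Substitute P(0) = 500 and t = 14: P(14) = 500 e^(0.70) ≈ 1007.


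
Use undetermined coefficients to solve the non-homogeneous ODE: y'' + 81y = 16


Homogeneous part: r² + 81 = 0 ⇒ r = ±9i, so y_h = C₁cos(9x) + C₂sin(9x).
Try constant y_p = A; plug in: 81A = 16 ⇒ A = 16/81.
General solution: y = C₁cos(9x) + C₂sin(9x) + 16/81.


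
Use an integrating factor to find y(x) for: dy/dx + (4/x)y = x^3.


P(x) = 4/x ⇒ μ = x^4.
(x^4 y)' = x^4·x^3 = x^7.
Integrate: x^4 y = x^8/(8) + C.
Solve for y: y = (1/8)x^4 + C/x^4.


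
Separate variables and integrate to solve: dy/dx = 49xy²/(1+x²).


Separate: dy/y² = 49x/(1+x²) dx.
Integrate LHS: ∫ dy/y² = -1/y.
Integrate RHS via u = 1+x²: (49/2)ln(1+x²) + C.
Result: -1/y = (49/2)ln(1+x²) + C.


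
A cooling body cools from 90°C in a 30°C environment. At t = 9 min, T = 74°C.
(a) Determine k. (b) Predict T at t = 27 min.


Newton's law: T(t) = T_a + (T₀ - T_a)e^(-kt).
(a) Use T(9) = 74: (74 - 30)/(90 - 30) = e^(-k·9), so k = -ln(0.733)/9 ≈ 0.0345.
(b) Apply k to t = 27: T(27) = 30 + (60)e^(-0.930) ≈ 53.7°C.


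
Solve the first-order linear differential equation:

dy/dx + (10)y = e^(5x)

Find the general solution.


P(x) = 10 ⇒ μ = e^(10x).
(μ y)' = e^(15x) ⇒ μ y = e^(15x)/15 + C.
Divide by μ: y = (1/15)e^(5x) + Ce^(-10x).


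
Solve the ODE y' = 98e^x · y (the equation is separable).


Separate variables: dy/y = 98e^x dx.
Integrate: ln|y| = 98e^x + C₀.
Exponentiate: y = Ce^(98e^x).


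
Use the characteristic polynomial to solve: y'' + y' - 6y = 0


Characteristic equation: r² + r - 6 = 0.
Factor: (r + 3)(r - 2) = 0 ⇒ r = -3, 2 (distinct real).
General solution: y = C₁e^(-3x) + C₂e^(2x).


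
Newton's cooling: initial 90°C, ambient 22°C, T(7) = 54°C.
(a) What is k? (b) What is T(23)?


Newton's law: T(t) = T_a + (T₀ - T_a)e^(-kt).
(a) Use T(7) = 54: (54 - 22)/(90 - 22) = e^(-k·7), so k = -ln(0.471)/7 ≈ 0.1077.
(b) Apply k to t = 23: T(23) = 22 + (68)e^(-2.477) ≈ 27.7°C.


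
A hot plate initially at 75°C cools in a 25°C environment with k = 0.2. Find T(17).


Newton's law: dT/dt = -k(T - T_a) has solution T(t) = T_a + (T₀ - T_a)e^(-kt).
Plug in T_a = 25, T₀ = 75, k = 0.2, t = 17: T(17) = 25 + (50)e^(-3.40) ≈ 26.7°C.


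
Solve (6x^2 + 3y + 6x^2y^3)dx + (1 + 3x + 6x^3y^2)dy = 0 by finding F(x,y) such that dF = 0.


Check exactness: ∂M/∂y = 3 + 18x^2y^2 and ∂N/∂x = 3 + 18x^2y^2; equal, so the equation is exact.
Integrate M with respect to x (treating y as constant): ∫M dx = 2x^3 + 3xy + 2x^3y^3 + h(y).
Differentiate w.r.t. y and set equal to N: the x-dependent terms already match, leaving h'(y) = 1. Integrate: h(y) = y.
So F(x,y) = y + 2x^3 + 3xy + 2x^3y^3.
General solution: y + 2x^3 + 3xy + 2x^3y^3 = C.


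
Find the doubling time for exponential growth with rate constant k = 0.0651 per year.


Exponential growth: P(t) = P₀ e^(0.0651t). Set P(t)/P₀ = 2: e^(0.0651t) = 2.
Solve: t = ln(2)/0.0651 ≈ 10.65 years.


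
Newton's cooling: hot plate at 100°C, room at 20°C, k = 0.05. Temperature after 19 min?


Newton's law: dT/dt = -k(T - T_a) has solution T(t) = T_a + (T₀ - T_a)e^(-kt).
Plug in T_a = 20, T₀ = 100, k = 0.05, t = 19: T(19) = 20 + (80)e^(-0.95) ≈ 50.9°C.


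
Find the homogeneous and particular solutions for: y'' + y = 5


Homogeneous part: r² + 1 = 0 ⇒ r = ±1i, so y_h = C₁cos(x) + C₂sin(x).
Try constant y_p = A; plug in: 1A = 5 ⇒ A = 5.
General solution: y = C₁cos(x) + C₂sin(x) + 5.


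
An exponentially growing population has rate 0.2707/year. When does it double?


Exponential growth: P(t) = P₀ e^(0.2707t). Set P(t)/P₀ = 2: e^(0.2707t) = 2.
Solve: t = ln(2)/0.2707 ≈ 2.56 years.


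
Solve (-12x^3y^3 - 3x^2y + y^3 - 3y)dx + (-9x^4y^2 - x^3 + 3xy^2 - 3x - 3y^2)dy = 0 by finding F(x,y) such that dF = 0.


Check exactness: ∂M/∂y = -36x^3y^2 - 3x^2 + 3y^2 - 3 and ∂N/∂x = -36x^3y^2 - 3x^2 + 3y^2 - 3; equal, so the equation is exact.
Integrate M with respect to x (treating y as constant): ∫M dx = -3x^4y^3 - x^3y + xy^3 - 3xy + h(y).
Differentiate w.r.t. y and set equal to N: the x-dependent terms already match, leaving h'(y) = -3y^2. Integrate: h(y) = -y^3.
So F(x,y) = -3x^4y^3 - x^3y + xy^3 - 3xy - y^3.
General solution: -3x^4y^3 - x^3y + xy^3 - 3xy - y^3 = C.


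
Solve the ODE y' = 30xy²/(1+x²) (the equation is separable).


Separate: dy/y² = 30x/(1+x²) dx.
Integrate LHS: ∫ dy/y² = -1/y.
Integrate RHS via u = 1+x²: 15ln(1+x²) + C.
Result: -1/y = 15ln(1+x²) + C.


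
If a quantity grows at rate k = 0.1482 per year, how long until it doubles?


Exponential growth: P(t) = P₀ e^(0.1482t). Set P(t)/P₀ = 2: e^(0.1482t) = 2.
Solve: t = ln(2)/0.1482 ≈ 4.68 years.


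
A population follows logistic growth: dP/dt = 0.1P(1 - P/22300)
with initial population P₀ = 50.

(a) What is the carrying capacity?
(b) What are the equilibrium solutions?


Logistic ODE dP/dt = 0.1P(1 - P/22300) has equilibria where dP/dt = 0, i.e. P = 0 or P = 22300.
The coefficient (1 - P/K) = 0 when P = K, identifying K = 22300 as the carrying capacity.
(a) K = 22300; (b) equilibria P = 0 and P = 22300.


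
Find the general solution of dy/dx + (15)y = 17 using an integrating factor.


P(x) = 15, Q(x) = 17; integrating factor μ = e^(15x).
(μ y)' = 17e^(15x) ⇒ μ y = (17/15)e^(15x) + C.
Divide by μ: y = 17/15 + Ce^(-15x).


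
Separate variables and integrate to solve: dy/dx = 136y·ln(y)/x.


Separate: dy/[y ln(y)] = 136 dx/x.
Substitute u = ln(y): du/u = 136 dx/x.
Integrate: ln|ln(y)| = 136ln|x| + C₀, hence ln(y) = C·x^136.


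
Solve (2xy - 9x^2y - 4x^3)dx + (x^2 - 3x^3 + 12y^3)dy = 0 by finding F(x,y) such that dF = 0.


Check exactness: ∂M/∂y = 2x - 9x^2 and ∂N/∂x = 2x - 9x^2; equal, so the equation is exact.
Integrate M with respect to x (treating y as constant): ∫M dx = x^2y - 3x^3y - x^4 + h(y).
Differentiate w.r.t. y and set equal to N: the x-dependent terms already match, leaving h'(y) = 12y^3. Integrate: h(y) = 3y^4.
So F(x,y) = x^2y - 3x^3y - x^4 + 3y^4.
General solution: x^2y - 3x^3y - x^4 + 3y^4 = C.


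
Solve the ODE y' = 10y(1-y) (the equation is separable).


Separate: dy/[y(1-y)] = 10 dx.
Partial fractions: 1/[y(1-y)] = 1/y + 1/(1-y).
Integrate: ln|y/(1-y)| = 10x + C₀.
Solve for y: y = 1/(1 + Ce^(-10x)).


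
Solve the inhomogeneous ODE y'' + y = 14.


Homogeneous part: r² + 1 = 0 ⇒ r = ±1i, so y_h = C₁cos(x) + C₂sin(x).
Try constant y_p = A; plug in: 1A = 14 ⇒ A = 14.
General solution: y = C₁cos(x) + C₂sin(x) + 14.


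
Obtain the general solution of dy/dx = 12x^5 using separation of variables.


Integrate both sides with respect to x: y = ∫ 12x^5 dx = 2x^6 + C.


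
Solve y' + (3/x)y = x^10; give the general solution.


P(x) = 3/x ⇒ μ = x^3.
(x^3 y)' = x^3·x^10 = x^13.
Integrate: x^3 y = x^14/(14) + C.
Solve for y: y = (1/14)x^11 + C/x^3.


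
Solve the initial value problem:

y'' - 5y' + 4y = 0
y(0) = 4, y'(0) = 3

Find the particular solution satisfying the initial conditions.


Characteristic roots of r² - 5r + 4 = 0 are 1, 4.
General solution y = c₁ e^(x) + c₂ e^(4x).
Apply y(0) = 4: c₁ + c₂ = 4. Apply y'(0) = 3: 1 c₁ + 4 c₂ = 3.
Solve: c₁ = 13/3, c₂ = -1/3.
Particular solution: y = (13/3)e^(x) - (1/3)e^(4x).


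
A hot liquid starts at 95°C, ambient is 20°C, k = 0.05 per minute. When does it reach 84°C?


From T(t) = T_a + (T₀ - T_a)e^(-kt), set T(t) = 84:
(84 - 20) / (95 - 20) = e^(-0.05t), so t = -ln(0.853)/0.05 ≈ 3.2 minutes.


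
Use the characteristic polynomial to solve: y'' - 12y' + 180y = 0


Characteristic equation: r² - 12r + 180 = 0.
Discriminant is negative; roots r = 6 ± 12i (complex conjugate pair).
General solution uses e^(α x)(C₁ cos(β x) + C₂ sin(β x)): y = e^(6x)(C₁cos(12x) + C₂sin(12x)).


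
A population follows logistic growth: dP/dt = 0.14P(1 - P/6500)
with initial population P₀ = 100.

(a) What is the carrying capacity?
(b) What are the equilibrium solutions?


Logistic ODE dP/dt = 0.14P(1 - P/6500) has equilibria where dP/dt = 0, i.e. P = 0 or P = 6500.
The coefficient (1 - P/K) = 0 when P = K, identifying K = 6500 as the carrying capacity.
(a) K = 6500; (b) equilibria P = 0 and P = 6500.


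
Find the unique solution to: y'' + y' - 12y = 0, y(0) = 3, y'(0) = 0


Characteristic roots of r² + r - 12 = 0 are 3, -4.
General solution y = c₁ e^(3x) + c₂ e^(-4x).
Apply y(0) = 3: c₁ + c₂ = 3. Apply y'(0) = 0: 3 c₁ - 4 c₂ = 0.
Solve: c₁ = 12/7, c₂ = 9/7.
Particular solution: y = (12/7)e^(3x) + (9/7)e^(-4x).


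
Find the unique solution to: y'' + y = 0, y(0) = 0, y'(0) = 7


Characteristic roots of r² + 1 = 0 are ±1i, so y = C₁cos(x) + C₂sin(x).
Apply y(0) = 0: C₁ = 0. Differentiate and apply y'(0) = 7: 1·C₂ = 7, so C₂ = 7.
Particular solution: y = 7sin(x).


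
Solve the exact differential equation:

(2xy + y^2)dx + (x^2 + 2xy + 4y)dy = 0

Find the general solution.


Check exactness: ∂M/∂y = 2x + 2y and ∂N/∂x = 2x + 2y; equal, so the equation is exact.
Integrate M with respect to x (treating y as constant): ∫M dx = x^2y + xy^2 + h(y).
Differentiate w.r.t. y and set equal to N: the x-dependent terms already match, leaving h'(y) = 4y. Integrate: h(y) = 2y^2.
So F(x,y) = x^2y + xy^2 + 2y^2.
General solution: x^2y + xy^2 + 2y^2 = C.


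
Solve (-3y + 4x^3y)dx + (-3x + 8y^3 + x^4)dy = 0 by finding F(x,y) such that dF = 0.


Check exactness: ∂M/∂y = -3 + 4x^3 and ∂N/∂x = -3 + 4x^3; equal, so the equation is exact.
Integrate M with respect to x (treating y as constant): ∫M dx = -3xy + x^4y + h(y).
Differentiate w.r.t. y and set equal to N: the x-dependent terms already match, leaving h'(y) = 8y^3. Integrate: h(y) = 2y^4.
So F(x,y) = -3xy + 2y^4 + x^4y.
General solution: -3xy + 2y^4 + x^4y = C.


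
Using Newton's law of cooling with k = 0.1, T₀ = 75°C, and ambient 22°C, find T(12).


Newton's law: dT/dt = -k(T - T_a) has solution T(t) = T_a + (T₀ - T_a)e^(-kt).
Plug in T_a = 22, T₀ = 75, k = 0.1, t = 12: T(12) = 22 + (53)e^(-1.20) ≈ 38.0°C.


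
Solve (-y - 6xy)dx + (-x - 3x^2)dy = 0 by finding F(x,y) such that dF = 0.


Check exactness: ∂M/∂y = -1 - 6x and ∂N/∂x = -1 - 6x; equal, so the equation is exact.
Integrate M with respect to x (treating y as constant): ∫M dx = -xy - 3x^2y + h(y).
Differentiate w.r.t. y and set equal to N: all terms match, so h'(y) = 0 and h is a constant absorbed into C.
General solution: -xy - 3x^2y = C.


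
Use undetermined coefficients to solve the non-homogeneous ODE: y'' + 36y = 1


Homogeneous part: r² + 36 = 0 ⇒ r = ±6i, so y_h = C₁cos(6x) + C₂sin(6x).
Try constant y_p = A; plug in: 36A = 1 ⇒ A = 1/36.
General solution: y = C₁cos(6x) + C₂sin(6x) + 1/36.


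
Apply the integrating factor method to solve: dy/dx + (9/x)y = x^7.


P(x) = 9/x ⇒ μ = x^9.
(x^9 y)' = x^16 ⇒ x^9 y = x^17/(17) + C.
Solve for y: y = (1/17)x^8 + C/x^9.


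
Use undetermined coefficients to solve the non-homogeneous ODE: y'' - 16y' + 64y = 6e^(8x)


Characteristic polynomial (r - 8)² = 0; repeated root r = 8.
y_h = (C₁ + C₂x)e^(8x). Forcing matches the repeated root (resonance), so try y_p = Ax² e^(8x).
Substitute and solve for A: 2A = 6, so A = 3.
General solution: y = (C₁ + C₂x + 3x²)e^(8x).


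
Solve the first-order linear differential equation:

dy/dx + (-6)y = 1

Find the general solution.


P(x) = -6 ⇒ μ = e^(-6x).
(μ y)' = e^(-6x) ⇒ μ y = -(1/6)e^(-6x) + C.
Divide by μ: y = -1/6 + Ce^(6x).


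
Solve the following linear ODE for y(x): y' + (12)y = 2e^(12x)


P(x) = 12 ⇒ μ = e^(12x).
(μ y)' = 2e^(24x) ⇒ μ y = (2/24)e^(24x) + C.
Divide by μ: y = (1/12)e^(12x) + Ce^(-12x).


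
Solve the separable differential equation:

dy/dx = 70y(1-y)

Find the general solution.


Separate: dy/[y(1-y)] = 70 dx.
Partial fractions: 1/[y(1-y)] = 1/y + 1/(1-y).
Integrate: ln|y/(1-y)| = 70x + C₀.
Solve for y: y = 1/(1 + Ce^(-70x)).


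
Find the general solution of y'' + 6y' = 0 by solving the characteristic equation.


Characteristic equation: r² + 6r = 0.
Factor: (r + 6)(r - 0) = 0 ⇒ r = -6, 0 (distinct real).
General solution: y = C₁e^(-6x) + C₂.


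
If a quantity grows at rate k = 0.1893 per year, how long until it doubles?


Exponential growth: P(t) = P₀ e^(0.1893t). Set P(t)/P₀ = 2: e^(0.1893t) = 2.
Solve: t = ln(2)/0.1893 ≈ 3.66 years.


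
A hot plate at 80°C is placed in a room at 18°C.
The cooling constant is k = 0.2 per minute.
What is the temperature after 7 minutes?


Newton's law: dT/dt = -k(T - T_a) has solution T(t) = T_a + (T₀ - T_a)e^(-kt).
Plug in T_a = 18, T₀ = 80, k = 0.2, t = 7: T(7) = 18 + (62)e^(-1.40) ≈ 33.3°C.


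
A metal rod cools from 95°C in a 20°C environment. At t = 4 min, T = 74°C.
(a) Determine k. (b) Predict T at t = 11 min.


Newton's law: T(t) = T_a + (T₀ - T_a)e^(-kt).
(a) Use T(4) = 74: (74 - 20)/(95 - 20) = e^(-k·4), so k = -ln(0.720)/4 ≈ 0.0821.
(b) Apply k to t = 11: T(11) = 20 + (75)e^(-0.903) ≈ 50.4°C.


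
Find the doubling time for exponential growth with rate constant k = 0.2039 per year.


Exponential growth: P(t) = P₀ e^(0.2039t). Set P(t)/P₀ = 2: e^(0.2039t) = 2.
Solve: t = ln(2)/0.2039 ≈ 3.40 years.


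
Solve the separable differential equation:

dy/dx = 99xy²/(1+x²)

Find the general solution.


Separate: dy/y² = 99x/(1+x²) dx.
Integrate LHS: ∫ dy/y² = -1/y.
Integrate RHS via u = 1+x²: (99/2)ln(1+x²) + C.
Result: -1/y = (99/2)ln(1+x²) + C.


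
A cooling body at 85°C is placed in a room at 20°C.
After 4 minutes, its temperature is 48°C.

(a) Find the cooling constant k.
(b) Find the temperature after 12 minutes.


Newton's law: T(t) = T_a + (T₀ - T_a)e^(-kt).
(a) Use T(4) = 48: (48 - 20)/(85 - 20) = e^(-k·4), so k = -ln(0.431)/4 ≈ 0.2105.
(b) Apply k to t = 12: T(12) = 20 + (65)e^(-2.527) ≈ 25.2°C.


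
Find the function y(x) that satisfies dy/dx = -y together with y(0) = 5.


General solution of y' = -y is y = Ce^(-x).
Apply y(0) = 5: C = 5.
Particular solution: y = 5e^(-x).


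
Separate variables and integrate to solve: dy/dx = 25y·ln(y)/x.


Separate: dy/[y ln(y)] = 25 dx/x.
Substitute u = ln(y): du/u = 25 dx/x.
Integrate: ln|ln(y)| = 25ln|x| + C₀, hence ln(y) = C·x^25.


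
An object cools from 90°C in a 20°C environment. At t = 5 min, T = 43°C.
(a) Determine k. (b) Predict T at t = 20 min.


Newton's law: T(t) = T_a + (T₀ - T_a)e^(-kt).
(a) Use T(5) = 43: (43 - 20)/(90 - 20) = e^(-k·5), so k = -ln(0.329)/5 ≈ 0.2226.
(b) Apply k to t = 20: T(20) = 20 + (70)e^(-4.452) ≈ 20.8°C.


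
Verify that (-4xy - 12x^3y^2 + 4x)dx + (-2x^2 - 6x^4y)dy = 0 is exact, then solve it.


Check exactness: ∂M/∂y = -4x - 24x^3y and ∂N/∂x = -4x - 24x^3y; equal, so the equation is exact.
Integrate M with respect to x (treating y as constant): ∫M dx = -2x^2y - 3x^4y^2 + 2x^2 + h(y).
Differentiate w.r.t. y and set equal to N: all terms match, so h'(y) = 0 and h is a constant absorbed into C.
General solution: -2x^2y - 3x^4y^2 + 2x^2 = C.


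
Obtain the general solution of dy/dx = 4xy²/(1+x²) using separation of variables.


Separate: dy/y² = 4x/(1+x²) dx.
Integrate LHS: ∫ dy/y² = -1/y.
Integrate RHS via u = 1+x²: 2ln(1+x²) + C.
Result: -1/y = 2ln(1+x²) + C.


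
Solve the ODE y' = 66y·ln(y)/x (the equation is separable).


Separate: dy/[y ln(y)] = 66 dx/x.
Substitute u = ln(y): du/u = 66 dx/x.
Integrate: ln|ln(y)| = 66ln|x| + C₀, hence ln(y) = C·x^66.


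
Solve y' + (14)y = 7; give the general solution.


P(x) = 14, Q(x) = 7; integrating factor μ = e^(14x).
(μ y)' = 7e^(14x) ⇒ μ y = (1/2)e^(14x) + C.
Divide by μ: y = 1/2 + Ce^(-14x).


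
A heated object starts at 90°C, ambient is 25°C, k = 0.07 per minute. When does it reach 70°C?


From T(t) = T_a + (T₀ - T_a)e^(-kt), set T(t) = 70:
(70 - 25) / (90 - 25) = e^(-0.07t), so t = -ln(0.692)/0.07 ≈ 5.3 minutes.


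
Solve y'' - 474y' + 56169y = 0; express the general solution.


Characteristic equation: r² - 474r + 56169 = 0, i.e. (r - 237)² = 0.
Repeated root r = 237; include an x factor for the second linearly independent solution.
General solution: y = (C₁ + C₂x)e^(237x).


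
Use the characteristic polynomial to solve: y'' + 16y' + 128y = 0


Characteristic equation: r² + 16r + 128 = 0.
Discriminant is negative; roots r = -8 ± 8i (complex conjugate pair).
General solution uses e^(α x)(C₁ cos(β x) + C₂ sin(β x)): y = e^(-8x)(C₁cos(8x) + C₂sin(8x)).


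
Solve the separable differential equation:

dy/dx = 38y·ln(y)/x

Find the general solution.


Separate: dy/[y ln(y)] = 38 dx/x.
Substitute u = ln(y): du/u = 38 dx/x.
Integrate: ln|ln(y)| = 38ln|x| + C₀, hence ln(y) = C·x^38.


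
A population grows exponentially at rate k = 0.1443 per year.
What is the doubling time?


Exponential growth: P(t) = P₀ e^(0.1443t). Set P(t)/P₀ = 2: e^(0.1443t) = 2.
Solve: t = ln(2)/0.1443 ≈ 4.80 years.


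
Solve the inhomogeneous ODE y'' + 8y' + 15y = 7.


Characteristic roots of r² + 8r + 15 = 0 are -3, -5.
y_h = C₁e^(-3x) + C₂e^(-5x).
Constant forcing; try y_p = A. Then 15A = 7 ⇒ A = 7/15.
General solution: y = C₁e^(-3x) + C₂e^(-5x) + 7/15.


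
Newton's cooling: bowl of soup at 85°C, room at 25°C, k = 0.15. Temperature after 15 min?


Newton's law: dT/dt = -k(T - T_a) has solution T(t) = T_a + (T₀ - T_a)e^(-kt).
Plug in T_a = 25, T₀ = 85, k = 0.15, t = 15: T(15) = 25 + (60)e^(-2.25) ≈ 31.3°C.


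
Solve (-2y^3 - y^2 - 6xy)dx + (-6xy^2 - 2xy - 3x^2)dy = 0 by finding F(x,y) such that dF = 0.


Check exactness: ∂M/∂y = -6y^2 - 2y - 6x and ∂N/∂x = -6y^2 - 2y - 6x; equal, so the equation is exact.
Integrate M with respect to x (treating y as constant): ∫M dx = -2xy^3 - xy^2 - 3x^2y + h(y).
Differentiate w.r.t. y and set equal to N: all terms match, so h'(y) = 0 and h is a constant absorbed into C.
General solution: -2xy^3 - xy^2 - 3x^2y = C.


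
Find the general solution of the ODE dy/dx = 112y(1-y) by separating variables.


Separate: dy/[y(1-y)] = 112 dx.
Partial fractions: 1/[y(1-y)] = 1/y + 1/(1-y).
Integrate: ln|y/(1-y)| = 112x + C₀.
Solve for y: y = 1/(1 + Ce^(-112x)).


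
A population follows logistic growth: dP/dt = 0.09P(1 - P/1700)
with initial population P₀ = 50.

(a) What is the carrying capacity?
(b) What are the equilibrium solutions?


Logistic ODE dP/dt = 0.09P(1 - P/1700) has equilibria where dP/dt = 0, i.e. P = 0 or P = 1700.
The coefficient (1 - P/K) = 0 when P = K, identifying K = 1700 as the carrying capacity.
(a) K = 1700; (b) equilibria P = 0 and P = 1700.


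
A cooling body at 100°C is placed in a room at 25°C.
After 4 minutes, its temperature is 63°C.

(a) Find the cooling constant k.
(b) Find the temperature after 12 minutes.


Newton's law: T(t) = T_a + (T₀ - T_a)e^(-kt).
(a) Use T(4) = 63: (63 - 25)/(100 - 25) = e^(-k·4), so k = -ln(0.507)/4 ≈ 0.1700.
(b) Apply k to t = 12: T(12) = 25 + (75)e^(-2.040) ≈ 34.8°C.


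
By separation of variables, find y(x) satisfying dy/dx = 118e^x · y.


Separate variables: dy/y = 118e^x dx.
Integrate: ln|y| = 118e^x + C₀.
Exponentiate: y = Ce^(118e^x).


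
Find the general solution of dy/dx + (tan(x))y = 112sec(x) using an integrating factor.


P(x) = tan(x) ⇒ μ = e^(∫tan(x)dx) = sec(x).
(sec(x) y)' = 112sec²(x) ⇒ sec(x) y = 112tan(x) + C.
Multiply by cos(x): y = 112sin(x) + C·cos(x).


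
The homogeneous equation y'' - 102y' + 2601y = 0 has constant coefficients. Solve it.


Characteristic equation: r² - 102r + 2601 = 0, i.e. (r - 51)² = 0.
Repeated root r = 51; include an x factor for the second linearly independent solution.
General solution: y = (C₁ + C₂x)e^(51x).


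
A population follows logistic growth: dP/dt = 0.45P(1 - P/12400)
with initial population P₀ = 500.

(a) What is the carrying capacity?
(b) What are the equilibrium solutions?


Logistic ODE dP/dt = 0.45P(1 - P/12400) has equilibria where dP/dt = 0, i.e. P = 0 or P = 12400.
The coefficient (1 - P/K) = 0 when P = K, identifying K = 12400 as the carrying capacity.
(a) K = 12400; (b) equilibria P = 0 and P = 12400.


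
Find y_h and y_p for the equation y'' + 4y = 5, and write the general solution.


Homogeneous part: r² + 4 = 0 ⇒ r = ±2i, so y_h = C₁cos(2x) + C₂sin(2x).
Try constant y_p = A; plug in: 4A = 5 ⇒ A = 5/4.
General solution: y = C₁cos(2x) + C₂sin(2x) + 5/4.


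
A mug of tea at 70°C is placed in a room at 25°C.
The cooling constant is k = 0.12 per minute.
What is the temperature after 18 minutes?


Newton's law: dT/dt = -k(T - T_a) has solution T(t) = T_a + (T₀ - T_a)e^(-kt).
Plug in T_a = 25, T₀ = 70, k = 0.12, t = 18: T(18) = 25 + (45)e^(-2.16) ≈ 30.2°C.


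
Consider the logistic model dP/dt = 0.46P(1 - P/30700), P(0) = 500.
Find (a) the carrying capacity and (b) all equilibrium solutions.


Logistic ODE dP/dt = 0.46P(1 - P/30700) has equilibria where dP/dt = 0, i.e. P = 0 or P = 30700.
The coefficient (1 - P/K) = 0 when P = K, identifying K = 30700 as the carrying capacity.
(a) K = 30700; (b) equilibria P = 0 and P = 30700.


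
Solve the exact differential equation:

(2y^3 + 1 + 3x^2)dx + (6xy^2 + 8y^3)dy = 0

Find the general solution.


Check exactness: ∂M/∂y = 6y^2 and ∂N/∂x = 6y^2; equal, so the equation is exact.
Integrate M with respect to x (treating y as constant): ∫M dx = 2xy^3 + x + x^3 + h(y).
Differentiate w.r.t. y and set equal to N: the x-dependent terms already match, leaving h'(y) = 8y^3. Integrate: h(y) = 2y^4.
So F(x,y) = 2xy^3 + x + 2y^4 + x^3.
General solution: 2xy^3 + x + 2y^4 + x^3 = C.


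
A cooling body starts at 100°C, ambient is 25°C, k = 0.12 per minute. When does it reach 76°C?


From T(t) = T_a + (T₀ - T_a)e^(-kt), set T(t) = 76:
(76 - 25) / (100 - 25) = e^(-0.12t), so t = -ln(0.680)/0.12 ≈ 3.2 minutes.


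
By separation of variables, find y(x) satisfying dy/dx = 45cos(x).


g(y) = 1, so integrate directly: y = ∫ 45cos(x) dx = 45sin(x) + C.


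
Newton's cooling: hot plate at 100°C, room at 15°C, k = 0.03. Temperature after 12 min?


Newton's law: dT/dt = -k(T - T_a) has solution T(t) = T_a + (T₀ - T_a)e^(-kt).
Plug in T_a = 15, T₀ = 100, k = 0.03, t = 12: T(12) = 15 + (85)e^(-0.36) ≈ 74.3°C.


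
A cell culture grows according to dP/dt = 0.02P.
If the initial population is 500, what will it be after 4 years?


The ODE dP/dt = 0.02P has solution P(t) = P(0)e^(0.02t).
Substitute P(0) = 500 and t = 4: P(4) = 500 e^(0.08) ≈ 542.


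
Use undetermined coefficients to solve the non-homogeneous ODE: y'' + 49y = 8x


Homogeneous: r² + 49 = 0 ⇒ r = ±7i, y_h = C₁cos(7x) + C₂sin(7x).
Polynomial forcing; try y_p = Ax + B. Then y_p'' + 49 y_p = 49(Ax + B) = 8x, so B = 0 and A = 8/49.
General solution: y = C₁cos(7x) + C₂sin(7x) + (8/49)x.


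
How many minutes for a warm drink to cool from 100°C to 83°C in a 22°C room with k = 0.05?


From T(t) = T_a + (T₀ - T_a)e^(-kt), set T(t) = 83:
(83 - 22) / (100 - 22) = e^(-0.05t), so t = -ln(0.782)/0.05 ≈ 4.9 minutes.


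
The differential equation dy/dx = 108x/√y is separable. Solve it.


Separate: √y dy = 108x dx.
Integrate: (2/3)y^(3/2) = 54x² + C.


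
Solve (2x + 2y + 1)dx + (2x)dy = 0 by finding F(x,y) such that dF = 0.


Check exactness: ∂M/∂y = 2 and ∂N/∂x = 2; equal, so the equation is exact.
Integrate M with respect to x (treating y as constant): ∫M dx = x^2 + 2xy + x + h(y).
Differentiate w.r.t. y and set equal to N: all terms match, so h'(y) = 0 and h is a constant absorbed into C.
General solution: x^2 + 2xy + x = C.


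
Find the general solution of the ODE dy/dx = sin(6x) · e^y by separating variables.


Separate: e^(-y) dy = sin(6x) dx.
Integrate: -e^(-y) = -(1/6)cos(6x) + C₀.
Rearrange: e^(-y) = (1/6)cos(6x) + C.


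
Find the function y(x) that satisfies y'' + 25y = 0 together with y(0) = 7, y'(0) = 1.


Characteristic roots of r² + 25 = 0 are ±5i, so y = C₁cos(5x) + C₂sin(5x).
Apply y(0) = 7: C₁ = 7. Differentiate and apply y'(0) = 1: 5·C₂ = 1, so C₂ = 1/5.
Particular solution: y = 7cos(5x) + (1/5)sin(5x).


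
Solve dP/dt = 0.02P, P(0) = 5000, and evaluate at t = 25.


The ODE dP/dt = 0.02P has solution P(t) = P(0)e^(0.02t).
Substitute P(0) = 5000 and t = 25: P(25) = 5000 e^(0.50) ≈ 8244.


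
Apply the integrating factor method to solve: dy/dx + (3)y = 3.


P(x) = 3, Q(x) = 3; integrating factor μ = e^(3x).
(μ y)' = 3e^(3x) ⇒ μ y = e^(3x) + C.
Divide by μ: y = 1 + Ce^(-3x).


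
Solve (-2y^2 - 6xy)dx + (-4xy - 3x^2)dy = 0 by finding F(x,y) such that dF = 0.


Check exactness: ∂M/∂y = -4y - 6x and ∂N/∂x = -4y - 6x; equal, so the equation is exact.
Integrate M with respect to x (treating y as constant): ∫M dx = -2xy^2 - 3x^2y + h(y).
Differentiate w.r.t. y and set equal to N: all terms match, so h'(y) = 0 and h is a constant absorbed into C.
General solution: -2xy^2 - 3x^2y = C.


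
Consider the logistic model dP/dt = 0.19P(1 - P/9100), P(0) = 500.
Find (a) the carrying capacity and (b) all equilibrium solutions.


Logistic ODE dP/dt = 0.19P(1 - P/9100) has equilibria where dP/dt = 0, i.e. P = 0 or P = 9100.
The coefficient (1 - P/K) = 0 when P = K, identifying K = 9100 as the carrying capacity.
(a) K = 9100; (b) equilibria P = 0 and P = 9100.


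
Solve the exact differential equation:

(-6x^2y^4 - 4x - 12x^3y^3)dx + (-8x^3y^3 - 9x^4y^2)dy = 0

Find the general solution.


Check exactness: ∂M/∂y = -24x^2y^3 - 36x^3y^2 and ∂N/∂x = -24x^2y^3 - 36x^3y^2; equal, so the equation is exact.
Integrate M with respect to x (treating y as constant): ∫M dx = -2x^3y^4 - 2x^2 - 3x^4y^3 + h(y).
Differentiate w.r.t. y and set equal to N: all terms match, so h'(y) = 0 and h is a constant absorbed into C.
General solution: -2x^3y^4 - 2x^2 - 3x^4y^3 = C.


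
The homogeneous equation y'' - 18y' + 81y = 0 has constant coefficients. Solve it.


Characteristic equation: r² - 18r + 81 = 0, i.e. (r - 9)² = 0.
Repeated root r = 9; include an x factor for the second linearly independent solution.
General solution: y = (C₁ + C₂x)e^(9x).


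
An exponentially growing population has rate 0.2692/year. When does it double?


Exponential growth: P(t) = P₀ e^(0.2692t). Set P(t)/P₀ = 2: e^(0.2692t) = 2.
Solve: t = ln(2)/0.2692 ≈ 2.57 years.


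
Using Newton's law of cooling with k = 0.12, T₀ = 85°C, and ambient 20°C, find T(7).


Newton's law: dT/dt = -k(T - T_a) has solution T(t) = T_a + (T₀ - T_a)e^(-kt).
Plug in T_a = 20, T₀ = 85, k = 0.12, t = 7: T(7) = 20 + (65)e^(-0.84) ≈ 48.1°C.


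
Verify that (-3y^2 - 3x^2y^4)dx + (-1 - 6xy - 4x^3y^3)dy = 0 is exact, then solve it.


Check exactness: ∂M/∂y = -6y - 12x^2y^3 and ∂N/∂x = -6y - 12x^2y^3; equal, so the equation is exact.
Integrate M with respect to x (treating y as constant): ∫M dx = -3xy^2 - x^3y^4 + h(y).
Differentiate w.r.t. y and set equal to N: the x-dependent terms already match, leaving h'(y) = -1. Integrate: h(y) = -y.
So F(x,y) = -y - 3xy^2 - x^3y^4.
General solution: -y - 3xy^2 - x^3y^4 = C.


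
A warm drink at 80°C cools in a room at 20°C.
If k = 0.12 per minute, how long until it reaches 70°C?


From T(t) = T_a + (T₀ - T_a)e^(-kt), set T(t) = 70:
(70 - 20) / (80 - 20) = e^(-0.12t), so t = -ln(0.833)/0.12 ≈ 1.5 minutes.


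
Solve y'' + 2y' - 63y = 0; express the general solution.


Characteristic equation: r² + 2r - 63 = 0.
Factor: (r + 9)(r - 7) = 0 ⇒ r = -9, 7 (distinct real).
General solution: y = C₁e^(-9x) + C₂e^(7x).


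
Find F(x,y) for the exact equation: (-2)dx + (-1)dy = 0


Check exactness: ∂M/∂y = 0 and ∂N/∂x = 0; equal, so the equation is exact.
Integrate M with respect to x (treating y as constant): ∫M dx = -2x + h(y).
Differentiate w.r.t. y and set equal to N: the x-dependent terms already match, leaving h'(y) = -1. Integrate: h(y) = -y.
So F(x,y) = -y - 2x.
General solution: -y - 2x = C.


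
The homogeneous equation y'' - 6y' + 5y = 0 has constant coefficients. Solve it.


Characteristic equation: r² - 6r + 5 = 0.
Factor: (r - 5)(r - 1) = 0 ⇒ r = 5, 1 (distinct real).
General solution: y = C₁e^(5x) + C₂e^(x).


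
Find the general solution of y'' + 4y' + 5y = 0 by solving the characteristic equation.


Characteristic equation: r² + 4r + 5 = 0.
Discriminant is negative; roots r = -2 ± 1i (complex conjugate pair).
General solution uses e^(α x)(C₁ cos(β x) + C₂ sin(β x)): y = e^(-2x)(C₁cos(x) + C₂sin(x)).


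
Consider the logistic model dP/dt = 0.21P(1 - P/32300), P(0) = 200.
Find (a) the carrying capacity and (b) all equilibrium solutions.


Logistic ODE dP/dt = 0.21P(1 - P/32300) has equilibria where dP/dt = 0, i.e. P = 0 or P = 32300.
The coefficient (1 - P/K) = 0 when P = K, identifying K = 32300 as the carrying capacity.
(a) K = 32300; (b) equilibria P = 0 and P = 32300.


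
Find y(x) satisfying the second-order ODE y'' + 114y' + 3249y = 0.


Characteristic equation: r² + 114r + 3249 = 0, i.e. (r + 57)² = 0.
Repeated root r = -57; include an x factor for the second linearly independent solution.
General solution: y = (C₁ + C₂x)e^(-57x).


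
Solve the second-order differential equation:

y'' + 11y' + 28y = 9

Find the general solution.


Characteristic roots of r² + 11r + 28 = 0 are -7, -4.
y_h = C₁e^(-7x) + C₂e^(-4x).
Constant forcing; try y_p = A. Then 28A = 9 ⇒ A = 9/28.
General solution: y = C₁e^(-7x) + C₂e^(-4x) + 9/28.


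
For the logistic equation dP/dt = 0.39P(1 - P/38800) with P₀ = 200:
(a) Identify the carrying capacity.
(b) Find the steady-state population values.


Logistic ODE dP/dt = 0.39P(1 - P/38800) has equilibria where dP/dt = 0, i.e. P = 0 or P = 38800.
The coefficient (1 - P/K) = 0 when P = K, identifying K = 38800 as the carrying capacity.
(a) K = 38800; (b) equilibria P = 0 and P = 38800.


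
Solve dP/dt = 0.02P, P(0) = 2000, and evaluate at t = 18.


The ODE dP/dt = 0.02P has solution P(t) = P(0)e^(0.02t).
Substitute P(0) = 2000 and t = 18: P(18) = 2000 e^(0.36) ≈ 2867.


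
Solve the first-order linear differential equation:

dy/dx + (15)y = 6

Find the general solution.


P(x) = 15, Q(x) = 6; integrating factor μ = e^(15x).
(μ y)' = 6e^(15x) ⇒ μ y = (2/5)e^(15x) + C.
Divide by μ: y = 2/5 + Ce^(-15x).


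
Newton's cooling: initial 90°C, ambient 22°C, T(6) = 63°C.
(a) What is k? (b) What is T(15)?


Newton's law: T(t) = T_a + (T₀ - T_a)e^(-kt).
(a) Use T(6) = 63: (63 - 22)/(90 - 22) = e^(-k·6), so k = -ln(0.603)/6 ≈ 0.0843.
(b) Apply k to t = 15: T(15) = 22 + (68)e^(-1.265) ≈ 41.2°C.


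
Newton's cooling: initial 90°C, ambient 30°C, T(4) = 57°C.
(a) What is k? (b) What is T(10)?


Newton's law: T(t) = T_a + (T₀ - T_a)e^(-kt).
(a) Use T(4) = 57: (57 - 30)/(90 - 30) = e^(-k·4), so k = -ln(0.450)/4 ≈ 0.1996.
(b) Apply k to t = 10: T(10) = 30 + (60)e^(-1.996) ≈ 38.2°C.


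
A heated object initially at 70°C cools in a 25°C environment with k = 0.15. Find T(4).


Newton's law: dT/dt = -k(T - T_a) has solution T(t) = T_a + (T₀ - T_a)e^(-kt).
Plug in T_a = 25, T₀ = 70, k = 0.15, t = 4: T(4) = 25 + (45)e^(-0.60) ≈ 49.7°C.


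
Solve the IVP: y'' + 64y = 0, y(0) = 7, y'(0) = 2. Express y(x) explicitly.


Characteristic roots of r² + 64 = 0 are ±8i, so y = C₁cos(8x) + C₂sin(8x).
Apply y(0) = 7: C₁ = 7. Differentiate and apply y'(0) = 2: 8·C₂ = 2, so C₂ = 1/4.
Particular solution: y = 7cos(8x) + (1/4)sin(8x).
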